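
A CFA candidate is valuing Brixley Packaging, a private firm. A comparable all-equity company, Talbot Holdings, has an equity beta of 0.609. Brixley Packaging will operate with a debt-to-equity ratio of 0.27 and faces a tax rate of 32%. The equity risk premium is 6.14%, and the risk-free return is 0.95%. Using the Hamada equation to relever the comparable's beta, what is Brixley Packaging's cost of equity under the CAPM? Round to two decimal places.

β_L = β_U × [1 + (1 − t)(D/E)] = 0.609 × [1 + (1 − 0.32) × 0.27]
    = 0.609 × [1 + 0.68 × 0.27] = 0.609 × 1.1836 = 0.7208
E(R) = R_f + β_L × MRP = 0.95% + 0.7208 × 6.14% = 5.38%

5.38%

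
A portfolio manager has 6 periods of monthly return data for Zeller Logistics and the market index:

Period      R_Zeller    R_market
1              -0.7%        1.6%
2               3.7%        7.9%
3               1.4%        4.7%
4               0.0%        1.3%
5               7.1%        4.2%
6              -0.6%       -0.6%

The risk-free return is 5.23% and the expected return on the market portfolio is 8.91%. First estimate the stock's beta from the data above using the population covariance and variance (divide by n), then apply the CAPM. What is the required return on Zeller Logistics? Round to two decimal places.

Mean R_i = (-0.7 + 3.7 + 1.4 + 0.0 + 7.1 − 0.6) / 6 = 1.8167%
Mean R_m = (1.6 + 7.9 + 4.7 + 1.3 + 4.2 − 0.6) / 6 = 3.1833%
Σ(R_i − R̄_i)(R_m − R̄_m) = 30.1717  ⇒  Cov = 30.1717 / 6 = 5.0286
Σ(R_m − R̄_m)² = 45.9483  ⇒  Var(R_m) = 45.9483 / 6 = 7.6581
β = Cov / Var(R_m) = 5.0286 / 7.6581 = 0.6566
MRP = 8.91% − 5.23% = 3.68%
E(R) = R_f + β × MRP = 5.23% + 0.6566 × 3.68% = 7.65%

7.65%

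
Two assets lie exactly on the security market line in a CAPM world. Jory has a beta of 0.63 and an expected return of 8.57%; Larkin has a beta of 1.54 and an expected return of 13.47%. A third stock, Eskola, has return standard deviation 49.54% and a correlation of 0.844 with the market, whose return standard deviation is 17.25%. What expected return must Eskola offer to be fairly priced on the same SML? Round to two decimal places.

18.23%

MRP = (13.47% − 8.57%) / (1.54 − 0.63) = 5.3846%
R_f = 8.57% − 0.63 × 5.3846% = 5.1777%
β_Eskola = ρ·σ_i/σ_m = 0.844 × 49.54 / 17.25 = 2.4239
E(R_Eskola) = R_f + β × MRP = 5.1777% + 2.4239 × 5.3846% = 18.23%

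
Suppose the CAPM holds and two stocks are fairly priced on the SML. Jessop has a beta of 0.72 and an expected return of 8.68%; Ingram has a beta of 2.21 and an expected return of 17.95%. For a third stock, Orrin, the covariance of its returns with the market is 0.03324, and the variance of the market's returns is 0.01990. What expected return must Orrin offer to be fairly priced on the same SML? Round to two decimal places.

14.59%

MRP = (17.95% − 8.68%) / (2.21 − 0.72) = 6.2215%
R_f = 8.68% − 0.72 × 6.2215% = 4.2005%
β_Orrin = Cov / Var(R_m) = 0.03324 / 0.01990 = 1.6704
E(R_Orrin) = R_f + β × MRP = 4.2005% + 1.6704 × 6.2215% = 14.59%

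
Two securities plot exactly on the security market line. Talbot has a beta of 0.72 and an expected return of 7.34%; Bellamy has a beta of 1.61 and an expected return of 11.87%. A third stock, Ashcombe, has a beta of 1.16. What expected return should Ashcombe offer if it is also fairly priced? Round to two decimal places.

9.58%

MRP (SML slope) = (11.87% − 7.34%) / (1.61 − 0.72) = 4.53% / 0.89 = 5.0899%
R_f (intercept) = 7.34% − 0.72 × 5.0899% = 3.6753%
E(R_Ashcombe) = R_f + β × MRP = 3.6753% + 1.16 × 5.0899% = 9.58%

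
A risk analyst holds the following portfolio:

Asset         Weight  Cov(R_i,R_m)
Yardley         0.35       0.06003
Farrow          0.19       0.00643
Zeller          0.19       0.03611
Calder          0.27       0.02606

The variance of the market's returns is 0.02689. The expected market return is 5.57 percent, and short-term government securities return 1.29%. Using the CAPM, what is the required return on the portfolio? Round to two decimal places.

β_Yardley = 0.06003 / 0.02689 = 2.2324
β_Farrow = 0.00643 / 0.02689 = 0.2391
β_Zeller = 0.03611 / 0.02689 = 1.3429
β_Calder = 0.02606 / 0.02689 = 0.9691
β_P = Σ w_i β_i = 0.35×2.2324 + 0.19×0.2391 + 0.19×1.3429 + 0.27×0.9691 = 1.3436
MRP = 5.57% − 1.29% = 4.28%
E(R_P) = R_f + β_P × MRP = 1.29% + 1.3436 × 4.28% = 7.04%

7.04%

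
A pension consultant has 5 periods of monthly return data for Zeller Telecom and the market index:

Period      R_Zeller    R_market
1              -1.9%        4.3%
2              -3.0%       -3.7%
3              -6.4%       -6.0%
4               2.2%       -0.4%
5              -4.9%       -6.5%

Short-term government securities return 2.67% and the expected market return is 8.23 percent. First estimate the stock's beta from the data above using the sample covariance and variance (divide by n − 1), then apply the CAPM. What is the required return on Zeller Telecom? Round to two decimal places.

5.29%

Mean R_i = (-1.9 − 3.0 − 6.4 + 2.2 − 4.9) / 5 = -2.8000%
Mean R_m = (4.3 − 3.7 − 6.0 − 0.4 − 6.5) / 5 = -2.4600%
Σ(R_i − R̄_i)(R_m − R̄_m) = 37.8600  ⇒  Cov = 37.8600 / 4 = 9.4650
Σ(R_m − R̄_m)² = 80.3320  ⇒  Var(R_m) = 80.3320 / 4 = 20.0830
β = Cov / Var(R_m) = 9.4650 / 20.0830 = 0.4713
MRP = 8.23% − 2.67% = 5.56%
E(R) = R_f + β × MRP = 2.67% + 0.4713 × 5.56% = 5.29%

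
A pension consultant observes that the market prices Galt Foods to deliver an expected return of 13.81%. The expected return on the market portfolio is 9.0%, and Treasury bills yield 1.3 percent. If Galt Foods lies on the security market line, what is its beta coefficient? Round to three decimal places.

1.625

MRP = 9.0% − 1.3% = 7.70%
β = (E(R) − R_f) / MRP = (13.81% − 1.3%) / 7.7% = 12.51% / 7.7% = 1.625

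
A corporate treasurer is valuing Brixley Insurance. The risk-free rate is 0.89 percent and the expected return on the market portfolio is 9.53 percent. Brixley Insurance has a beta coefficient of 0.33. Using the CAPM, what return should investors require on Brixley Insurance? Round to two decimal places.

3.74%

Market risk premium = E(R_m) − R_f = 9.53% − 0.89% = 8.64%
E(R) = R_f + β × MRP = 0.89% + 0.33 × 8.64% = 3.74%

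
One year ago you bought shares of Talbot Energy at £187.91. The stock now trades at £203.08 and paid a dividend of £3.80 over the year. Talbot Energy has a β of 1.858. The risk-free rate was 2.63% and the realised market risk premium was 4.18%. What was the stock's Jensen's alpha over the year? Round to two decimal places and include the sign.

Realised HPR = (P1 + D1 − P0) / P0 = (203.08 + 3.80 − 187.91) / 187.91 = 18.97 / 187.91 = 10.0953%
CAPM required = R_f + β·MRP = 2.63% + 1.858 × 4.18% = 10.39644%
α = realised − required = 10.0953% − 10.39644% = -0.30%

-0.30%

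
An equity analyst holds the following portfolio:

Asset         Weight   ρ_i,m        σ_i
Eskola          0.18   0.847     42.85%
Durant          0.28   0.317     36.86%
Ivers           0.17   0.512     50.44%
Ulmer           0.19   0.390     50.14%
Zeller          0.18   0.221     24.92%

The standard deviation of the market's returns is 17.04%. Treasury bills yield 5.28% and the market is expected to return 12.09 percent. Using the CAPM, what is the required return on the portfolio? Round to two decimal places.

12.83%

β_Eskola = 0.847 × 42.85% / 17.04% = 2.1299
β_Durant = 0.317 × 36.86% / 17.04% = 0.6857
β_Ivers = 0.512 × 50.44% / 17.04% = 1.5156
β_Ulmer = 0.390 × 50.14% / 17.04% = 1.1476
β_Zeller = 0.221 × 24.92% / 17.04% = 0.3232
β_P = Σ w_i β_i = 0.18×2.1299 + 0.28×0.6857 + 0.17×1.5156 + 0.19×1.1476 + 0.18×0.3232 = 1.1093
MRP = 12.09% − 5.28% = 6.81%
E(R_P) = R_f + β_P × MRP = 5.28% + 1.1093 × 6.81% = 12.83%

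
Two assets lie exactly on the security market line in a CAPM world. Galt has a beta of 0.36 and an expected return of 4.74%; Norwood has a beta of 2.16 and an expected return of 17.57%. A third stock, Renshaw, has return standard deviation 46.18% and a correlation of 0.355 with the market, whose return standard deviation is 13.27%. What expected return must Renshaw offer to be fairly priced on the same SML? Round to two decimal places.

MRP = (17.57% − 4.74%) / (2.16 − 0.36) = 7.1278%
R_f = 4.74% − 0.36 × 7.1278% = 2.1740%
β_Renshaw = ρ·σ_i/σ_m = 0.355 × 46.18 / 13.27 = 1.2354
E(R_Renshaw) = R_f + β × MRP = 2.1740% + 1.2354 × 7.1278% = 10.98%

10.98%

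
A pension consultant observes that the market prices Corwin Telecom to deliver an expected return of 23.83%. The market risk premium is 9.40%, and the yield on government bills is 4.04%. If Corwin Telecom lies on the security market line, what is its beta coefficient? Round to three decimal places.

2.105

β = (E(R) − R_f) / MRP = (23.83% − 4.04%) / 9.40% = 19.79% / 9.40% = 2.105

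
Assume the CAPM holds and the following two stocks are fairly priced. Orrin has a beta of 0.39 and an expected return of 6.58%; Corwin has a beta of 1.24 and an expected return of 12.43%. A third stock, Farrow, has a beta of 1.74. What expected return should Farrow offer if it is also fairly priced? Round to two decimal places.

MRP (SML slope) = (12.43% − 6.58%) / (1.24 − 0.39) = 5.85% / 0.85 = 6.8824%
R_f (intercept) = 6.58% − 0.39 × 6.8824% = 3.8959%
E(R_Farrow) = R_f + β × MRP = 3.8959% + 1.74 × 6.8824% = 15.87%

15.87%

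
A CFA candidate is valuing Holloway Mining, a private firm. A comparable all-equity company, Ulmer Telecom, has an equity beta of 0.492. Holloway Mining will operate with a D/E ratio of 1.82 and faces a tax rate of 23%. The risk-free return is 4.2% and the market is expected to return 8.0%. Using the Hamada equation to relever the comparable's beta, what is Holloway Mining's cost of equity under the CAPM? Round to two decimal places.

β_L = β_U × [1 + (1 − t)(D/E)] = 0.492 × [1 + (1 − 0.23) × 1.82]
    = 0.492 × [1 + 0.77 × 1.82] = 0.492 × 2.4014 = 1.1815
MRP = 8.0% − 4.2% = 3.80%
E(R) = R_f + β_L × MRP = 4.2% + 1.1815 × 3.8% = 8.69%

8.69%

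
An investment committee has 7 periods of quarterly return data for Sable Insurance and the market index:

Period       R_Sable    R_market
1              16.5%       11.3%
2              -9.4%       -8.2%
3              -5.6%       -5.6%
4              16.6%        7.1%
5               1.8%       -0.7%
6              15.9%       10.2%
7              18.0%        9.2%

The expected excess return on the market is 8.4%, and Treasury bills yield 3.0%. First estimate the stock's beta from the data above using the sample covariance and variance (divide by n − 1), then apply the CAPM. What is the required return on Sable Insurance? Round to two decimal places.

Mean R_i = (16.5 − 9.4 − 5.6 + 16.6 + 1.8 + 15.9 + 18.0) / 7 = 7.6857%
Mean R_m = (11.3 − 8.2 − 5.6 + 7.1 − 0.7 + 10.2 + 9.2) / 7 = 3.3286%
Σ(R_i − R̄_i)(R_m − R̄_m) = 560.1929  ⇒  Cov = 560.1929 / 6 = 93.3655
Σ(R_m − R̄_m)² = 388.3143  ⇒  Var(R_m) = 388.3143 / 6 = 64.7191
β = Cov / Var(R_m) = 93.3655 / 64.7191 = 1.4426
E(R) = R_f + β × MRP = 3.0% + 1.4426 × 8.4% = 15.12%

15.12%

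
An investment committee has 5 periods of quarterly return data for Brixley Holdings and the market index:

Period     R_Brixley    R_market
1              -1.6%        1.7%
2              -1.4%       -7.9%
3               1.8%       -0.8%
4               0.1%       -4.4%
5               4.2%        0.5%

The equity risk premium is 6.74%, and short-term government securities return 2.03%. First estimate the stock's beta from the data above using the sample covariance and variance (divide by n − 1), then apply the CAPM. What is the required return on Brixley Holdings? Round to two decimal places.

Mean R_i = (-1.6 − 1.4 + 1.8 + 0.1 + 4.2) / 5 = 0.6200%
Mean R_m = (1.7 − 7.9 − 0.8 − 4.4 + 0.5) / 5 = -2.1800%
Σ(R_i − R̄_i)(R_m − R̄_m) = 15.3180  ⇒  Cov = 15.3180 / 4 = 3.8295
Σ(R_m − R̄_m)² = 61.7880  ⇒  Var(R_m) = 61.7880 / 4 = 15.4470
β = Cov / Var(R_m) = 3.8295 / 15.4470 = 0.2479
E(R) = R_f + β × MRP = 2.03% + 0.2479 × 6.74% = 3.70%

3.70%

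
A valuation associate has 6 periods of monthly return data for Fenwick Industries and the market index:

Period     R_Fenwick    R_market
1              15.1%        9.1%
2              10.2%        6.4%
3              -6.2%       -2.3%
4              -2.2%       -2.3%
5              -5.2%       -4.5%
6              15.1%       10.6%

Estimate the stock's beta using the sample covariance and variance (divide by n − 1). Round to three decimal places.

1.506

Mean R_i = (15.1 + 10.2 − 6.2 − 2.2 − 5.2 + 15.1) / 6 = 4.4667%
Mean R_m = (9.1 + 6.4 − 2.3 − 2.3 − 4.5 + 10.6) / 6 = 2.8333%
Σ(R_i − R̄_i)(R_m − R̄_m) = 329.5367  ⇒  Cov = 329.5367 / 5 = 65.9073
Σ(R_m − R̄_m)² = 218.7933  ⇒  Var(R_m) = 218.7933 / 5 = 43.7587
β = Cov / Var(R_m) = 65.9073 / 43.7587 = 1.5062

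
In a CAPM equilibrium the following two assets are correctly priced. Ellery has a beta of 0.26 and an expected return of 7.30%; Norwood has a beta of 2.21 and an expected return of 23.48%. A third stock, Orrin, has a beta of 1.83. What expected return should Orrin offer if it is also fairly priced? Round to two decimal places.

20.33%

MRP (SML slope) = (23.48% − 7.30%) / (2.21 − 0.26) = 16.18% / 1.95 = 8.2974%
R_f (intercept) = 7.30% − 0.26 × 8.2974% = 5.1427%
E(R_Orrin) = R_f + β × MRP = 5.1427% + 1.83 × 8.2974% = 20.33%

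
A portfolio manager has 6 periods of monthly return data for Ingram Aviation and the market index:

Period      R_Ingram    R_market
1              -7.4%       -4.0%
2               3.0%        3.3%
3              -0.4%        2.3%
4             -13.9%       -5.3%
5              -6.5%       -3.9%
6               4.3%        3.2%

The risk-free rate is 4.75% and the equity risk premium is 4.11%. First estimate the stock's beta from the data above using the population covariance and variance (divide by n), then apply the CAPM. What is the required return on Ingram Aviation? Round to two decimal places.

11.53%

Mean R_i = (-7.4 + 3.0 − 0.4 − 13.9 − 6.5 + 4.3) / 6 = -3.4833%
Mean R_m = (-4.0 + 3.3 + 2.3 − 5.3 − 3.9 + 3.2) / 6 = -0.7333%
Σ(R_i − R̄_i)(R_m − R̄_m) = 136.0333  ⇒  Cov = 136.0333 / 6 = 22.6722
Σ(R_m − R̄_m)² = 82.4933  ⇒  Var(R_m) = 82.4933 / 6 = 13.7489
β = Cov / Var(R_m) = 22.6722 / 13.7489 = 1.6490
E(R) = R_f + β × MRP = 4.75% + 1.6490 × 4.11% = 11.53%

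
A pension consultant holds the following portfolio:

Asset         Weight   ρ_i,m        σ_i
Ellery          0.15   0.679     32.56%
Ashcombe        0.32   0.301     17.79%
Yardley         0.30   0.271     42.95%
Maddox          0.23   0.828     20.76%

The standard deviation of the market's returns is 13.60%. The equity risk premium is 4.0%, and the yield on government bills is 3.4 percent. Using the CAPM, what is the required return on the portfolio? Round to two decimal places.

7.07%

β_Ellery = 0.679 × 32.56% / 13.60% = 1.6256
β_Ashcombe = 0.301 × 17.79% / 13.60% = 0.3937
β_Yardley = 0.271 × 42.95% / 13.60% = 0.8558
β_Maddox = 0.828 × 20.76% / 13.60% = 1.2639
β_P = Σ w_i β_i = 0.15×1.6256 + 0.32×0.3937 + 0.30×0.8558 + 0.23×1.2639 = 0.9173
E(R_P) = R_f + β_P × MRP = 3.4% + 0.9173 × 4.0% = 7.07%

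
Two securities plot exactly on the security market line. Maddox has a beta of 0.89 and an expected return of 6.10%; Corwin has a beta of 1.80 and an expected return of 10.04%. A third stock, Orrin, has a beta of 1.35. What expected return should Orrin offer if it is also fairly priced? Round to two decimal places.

MRP (SML slope) = (10.04% − 6.10%) / (1.80 − 0.89) = 3.94% / 0.91 = 4.3297%
R_f (intercept) = 6.10% − 0.89 × 4.3297% = 2.2466%
E(R_Orrin) = R_f + β × MRP = 2.2466% + 1.35 × 4.3297% = 8.09%

8.09%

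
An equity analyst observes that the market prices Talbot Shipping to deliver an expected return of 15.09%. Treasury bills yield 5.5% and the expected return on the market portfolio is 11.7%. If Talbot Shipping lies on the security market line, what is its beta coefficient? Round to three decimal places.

MRP = 11.7% − 5.5% = 6.20%
β = (E(R) − R_f) / MRP = (15.09% − 5.5%) / 6.2% = 9.59% / 6.2% = 1.547

1.547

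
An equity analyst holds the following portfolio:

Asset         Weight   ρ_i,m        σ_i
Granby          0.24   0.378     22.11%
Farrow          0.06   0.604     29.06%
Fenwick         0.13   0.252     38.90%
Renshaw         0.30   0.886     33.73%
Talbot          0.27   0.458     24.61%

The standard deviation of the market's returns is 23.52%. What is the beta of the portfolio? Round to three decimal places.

β_Granby = 0.378 × 22.11% / 23.52% = 0.3553
β_Farrow = 0.604 × 29.06% / 23.52% = 0.7463
β_Fenwick = 0.252 × 38.90% / 23.52% = 0.4168
β_Renshaw = 0.886 × 33.73% / 23.52% = 1.2706
β_Talbot = 0.458 × 24.61% / 23.52% = 0.4792
β_P = Σ w_i β_i = 0.24×0.3553 + 0.06×0.7463 + 0.13×0.4168 + 0.30×1.2706 + 0.27×0.4792 = 0.6948

0.695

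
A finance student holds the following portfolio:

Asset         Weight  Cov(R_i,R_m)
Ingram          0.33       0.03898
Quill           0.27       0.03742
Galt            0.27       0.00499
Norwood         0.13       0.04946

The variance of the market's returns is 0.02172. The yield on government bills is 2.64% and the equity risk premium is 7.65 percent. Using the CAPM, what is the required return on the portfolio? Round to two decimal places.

13.47%

β_Ingram = 0.03898 / 0.02172 = 1.7947
β_Quill = 0.03742 / 0.02172 = 1.7228
β_Galt = 0.00499 / 0.02172 = 0.2297
β_Norwood = 0.04946 / 0.02172 = 2.2772
β_P = Σ w_i β_i = 0.33×1.7947 + 0.27×1.7228 + 0.27×0.2297 + 0.13×2.2772 = 1.4155
E(R_P) = R_f + β_P × MRP = 2.64% + 1.4155 × 7.65% = 13.47%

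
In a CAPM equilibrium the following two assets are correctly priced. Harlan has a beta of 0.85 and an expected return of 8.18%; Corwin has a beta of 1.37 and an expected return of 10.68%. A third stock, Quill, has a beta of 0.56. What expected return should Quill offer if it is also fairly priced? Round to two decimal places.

6.79%

MRP (SML slope) = (10.68% − 8.18%) / (1.37 − 0.85) = 2.50% / 0.52 = 4.8077%
R_f (intercept) = 8.18% − 0.85 × 4.8077% = 4.0935%
E(R_Quill) = R_f + β × MRP = 4.0935% + 0.56 × 4.8077% = 6.79%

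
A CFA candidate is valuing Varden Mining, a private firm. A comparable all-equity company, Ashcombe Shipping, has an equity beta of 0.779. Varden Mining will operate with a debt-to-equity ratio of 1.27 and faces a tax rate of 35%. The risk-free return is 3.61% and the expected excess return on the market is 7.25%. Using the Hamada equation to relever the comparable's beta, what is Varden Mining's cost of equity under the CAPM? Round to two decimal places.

β_L = β_U × [1 + (1 − t)(D/E)] = 0.779 × [1 + (1 − 0.35) × 1.27]
    = 0.779 × [1 + 0.65 × 1.27] = 0.779 × 1.8255 = 1.4221
E(R) = R_f + β_L × MRP = 3.61% + 1.4221 × 7.25% = 13.92%

13.92%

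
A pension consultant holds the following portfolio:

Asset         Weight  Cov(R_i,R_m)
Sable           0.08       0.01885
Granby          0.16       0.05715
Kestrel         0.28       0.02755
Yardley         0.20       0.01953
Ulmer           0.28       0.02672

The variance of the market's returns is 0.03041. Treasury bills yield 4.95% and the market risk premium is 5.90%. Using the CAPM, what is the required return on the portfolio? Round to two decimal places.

10.72%

β_Sable = 0.01885 / 0.03041 = 0.6199
β_Granby = 0.05715 / 0.03041 = 1.8793
β_Kestrel = 0.02755 / 0.03041 = 0.9060
β_Yardley = 0.01953 / 0.03041 = 0.6422
β_Ulmer = 0.02672 / 0.03041 = 0.8787
β_P = Σ w_i β_i = 0.08×0.6199 + 0.16×1.8793 + 0.28×0.9060 + 0.20×0.6422 + 0.28×0.8787 = 0.9784
E(R_P) = R_f + β_P × MRP = 4.95% + 0.9784 × 5.90% = 10.72%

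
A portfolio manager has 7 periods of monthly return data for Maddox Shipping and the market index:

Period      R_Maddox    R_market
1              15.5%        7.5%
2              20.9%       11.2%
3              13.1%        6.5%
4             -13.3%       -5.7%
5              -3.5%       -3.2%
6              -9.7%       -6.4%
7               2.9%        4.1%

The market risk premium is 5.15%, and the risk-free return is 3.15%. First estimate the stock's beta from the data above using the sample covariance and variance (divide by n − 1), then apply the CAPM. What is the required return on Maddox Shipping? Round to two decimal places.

Mean R_i = (15.5 + 20.9 + 13.1 − 13.3 − 3.5 − 9.7 + 2.9) / 7 = 3.7000%
Mean R_m = (7.5 + 11.2 + 6.5 − 5.7 − 3.2 − 6.4 + 4.1) / 7 = 2.0000%
Σ(R_i − R̄_i)(R_m − R̄_m) = 544.6600  ⇒  Cov = 544.6600 / 6 = 90.7767
Σ(R_m − R̄_m)² = 296.4400  ⇒  Var(R_m) = 296.4400 / 6 = 49.4067
β = Cov / Var(R_m) = 90.7767 / 49.4067 = 1.8373
E(R) = R_f + β × MRP = 3.15% + 1.8373 × 5.15% = 12.61%

12.61%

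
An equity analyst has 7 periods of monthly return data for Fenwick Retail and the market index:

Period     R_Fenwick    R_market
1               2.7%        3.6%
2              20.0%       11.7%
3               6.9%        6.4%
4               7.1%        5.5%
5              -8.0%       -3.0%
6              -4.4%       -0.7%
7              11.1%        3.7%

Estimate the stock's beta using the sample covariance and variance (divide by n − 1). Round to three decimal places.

1.859

Mean R_i = (2.7 + 20.0 + 6.9 + 7.1 − 8.0 − 4.4 + 11.1) / 7 = 5.0571%
Mean R_m = (3.6 + 11.7 + 6.4 + 5.5 − 3.0 − 0.7 + 3.7) / 7 = 3.8857%
Σ(R_i − R̄_i)(R_m − R̄_m) = 257.5257  ⇒  Cov = 257.5257 / 6 = 42.9210
Σ(R_m − R̄_m)² = 138.5486  ⇒  Var(R_m) = 138.5486 / 6 = 23.0914
β = Cov / Var(R_m) = 42.9210 / 23.0914 = 1.8587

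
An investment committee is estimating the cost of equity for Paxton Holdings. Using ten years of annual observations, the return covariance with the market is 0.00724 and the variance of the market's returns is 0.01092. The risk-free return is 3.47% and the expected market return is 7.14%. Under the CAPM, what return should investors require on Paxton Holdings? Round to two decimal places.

β = Cov(R_i, R_m) / Var(R_m) = 0.00724 / 0.01092 = 0.6630
MRP = 7.14% − 3.47% = 3.67%
E(R) = R_f + β × MRP = 3.47% + 0.6630 × 3.67% = 5.90%

5.90%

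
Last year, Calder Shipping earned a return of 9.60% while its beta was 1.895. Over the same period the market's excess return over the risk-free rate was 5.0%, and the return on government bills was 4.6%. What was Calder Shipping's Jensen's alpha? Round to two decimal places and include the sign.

CAPM benchmark = R_f + β(R_m − R_f) = 4.6% + 1.895 × 5.0% = 14.0750%
α = actual − benchmark = 9.60% − 14.0750% = -4.48%

-4.48%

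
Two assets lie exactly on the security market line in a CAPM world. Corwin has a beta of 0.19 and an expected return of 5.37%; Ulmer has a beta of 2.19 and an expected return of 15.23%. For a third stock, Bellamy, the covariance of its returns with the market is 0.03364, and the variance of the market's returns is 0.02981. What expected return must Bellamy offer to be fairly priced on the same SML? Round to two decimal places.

MRP = (15.23% − 5.37%) / (2.19 − 0.19) = 4.9300%
R_f = 5.37% − 0.19 × 4.9300% = 4.4333%
β_Bellamy = Cov / Var(R_m) = 0.03364 / 0.02981 = 1.1285
E(R_Bellamy) = R_f + β × MRP = 4.4333% + 1.1285 × 4.9300% = 10.00%

10.00%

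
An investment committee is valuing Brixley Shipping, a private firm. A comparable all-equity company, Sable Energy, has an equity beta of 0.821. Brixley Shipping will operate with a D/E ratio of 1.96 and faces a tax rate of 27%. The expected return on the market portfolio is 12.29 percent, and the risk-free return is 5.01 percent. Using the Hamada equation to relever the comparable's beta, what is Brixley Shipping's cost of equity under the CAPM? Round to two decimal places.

19.54%

β_L = β_U × [1 + (1 − t)(D/E)] = 0.821 × [1 + (1 − 0.27) × 1.96]
    = 0.821 × [1 + 0.73 × 1.96] = 0.821 × 2.4308 = 1.9957
MRP = 12.29% − 5.01% = 7.28%
E(R) = R_f + β_L × MRP = 5.01% + 1.9957 × 7.28% = 19.54%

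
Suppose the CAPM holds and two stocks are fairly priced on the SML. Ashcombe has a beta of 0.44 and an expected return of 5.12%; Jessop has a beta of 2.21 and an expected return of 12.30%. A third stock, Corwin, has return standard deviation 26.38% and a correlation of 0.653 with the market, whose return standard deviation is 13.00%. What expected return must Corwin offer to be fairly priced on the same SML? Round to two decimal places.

MRP = (12.30% − 5.12%) / (2.21 − 0.44) = 4.0565%
R_f = 5.12% − 0.44 × 4.0565% = 3.3351%
β_Corwin = ρ·σ_i/σ_m = 0.653 × 26.38 / 13.00 = 1.3251
E(R_Corwin) = R_f + β × MRP = 3.3351% + 1.3251 × 4.0565% = 8.71%

8.71%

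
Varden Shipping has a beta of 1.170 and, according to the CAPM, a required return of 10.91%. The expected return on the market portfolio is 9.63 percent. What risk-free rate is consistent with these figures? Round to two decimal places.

2.10%

E(R) = R_f + β(E(R_m) − R_f) = R_f(1 − β) + β·E(R_m)
10.91% = R_f × (1 − 1.170) + 1.170 × 9.63%
10.91% = R_f × -0.170 + 11.26710%
R_f = (10.91% − 11.26710%) / -0.170 = 2.10%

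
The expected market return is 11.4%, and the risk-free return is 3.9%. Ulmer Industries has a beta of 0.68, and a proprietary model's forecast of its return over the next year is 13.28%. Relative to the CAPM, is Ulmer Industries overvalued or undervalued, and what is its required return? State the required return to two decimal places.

MRP = 11.4% − 3.9% = 7.50%
Required return = R_f + β·MRP = 3.9% + 0.68 × 7.5% = 9.00%
Forecast 13.28% > required 9.00% → the stock plots above the SML → undervalued.

Undervalued; required return 9.00%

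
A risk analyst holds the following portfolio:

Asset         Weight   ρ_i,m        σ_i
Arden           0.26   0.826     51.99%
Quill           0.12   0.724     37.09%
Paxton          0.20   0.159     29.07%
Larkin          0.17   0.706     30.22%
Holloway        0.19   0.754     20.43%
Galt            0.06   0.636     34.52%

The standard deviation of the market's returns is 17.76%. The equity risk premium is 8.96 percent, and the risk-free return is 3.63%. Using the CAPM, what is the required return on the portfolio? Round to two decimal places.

β_Arden = 0.826 × 51.99% / 17.76% = 2.4180
β_Quill = 0.724 × 37.09% / 17.76% = 1.5120
β_Paxton = 0.159 × 29.07% / 17.76% = 0.2603
β_Larkin = 0.706 × 30.22% / 17.76% = 1.2013
β_Holloway = 0.754 × 20.43% / 17.76% = 0.8674
β_Galt = 0.636 × 34.52% / 17.76% = 1.2362
β_P = Σ w_i β_i = 0.26×2.4180 + 0.12×1.5120 + 0.20×0.2603 + 0.17×1.2013 + 0.19×0.8674 + 0.06×1.2362 = 1.3054
E(R_P) = R_f + β_P × MRP = 3.63% + 1.3054 × 8.96% = 15.33%

15.33%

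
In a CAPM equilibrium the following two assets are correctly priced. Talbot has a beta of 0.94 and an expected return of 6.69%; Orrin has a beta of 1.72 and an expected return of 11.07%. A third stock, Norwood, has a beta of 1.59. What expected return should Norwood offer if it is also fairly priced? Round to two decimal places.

10.34%

MRP (SML slope) = (11.07% − 6.69%) / (1.72 − 0.94) = 4.38% / 0.78 = 5.6154%
R_f (intercept) = 6.69% − 0.94 × 5.6154% = 1.4115%
E(R_Norwood) = R_f + β × MRP = 1.4115% + 1.59 × 5.6154% = 10.34%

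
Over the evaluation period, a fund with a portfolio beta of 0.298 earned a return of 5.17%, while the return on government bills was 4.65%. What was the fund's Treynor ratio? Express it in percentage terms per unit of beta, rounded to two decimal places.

Treynor = (R_P − R_f) / β_P = (5.17% − 4.65%) / 0.2980 = 0.52% / 0.2980 = 1.74%

1.74%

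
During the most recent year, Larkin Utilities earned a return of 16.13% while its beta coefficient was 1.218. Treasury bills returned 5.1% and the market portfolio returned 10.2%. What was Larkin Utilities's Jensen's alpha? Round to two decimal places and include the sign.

Market excess return = 10.2% − 5.1% = 5.10%
CAPM benchmark = R_f + β(R_m − R_f) = 5.1% + 1.218 × 5.1% = 11.3118%
α = actual − benchmark = 16.13% − 11.3118% = +4.82%

+4.82%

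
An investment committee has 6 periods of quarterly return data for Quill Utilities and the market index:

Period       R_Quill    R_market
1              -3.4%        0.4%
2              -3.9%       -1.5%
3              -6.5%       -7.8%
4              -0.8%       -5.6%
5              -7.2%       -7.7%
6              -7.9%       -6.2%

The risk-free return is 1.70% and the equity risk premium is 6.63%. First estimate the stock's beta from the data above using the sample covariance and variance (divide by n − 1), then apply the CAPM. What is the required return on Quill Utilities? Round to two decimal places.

4.39%

Mean R_i = (-3.4 − 3.9 − 6.5 − 0.8 − 7.2 − 7.9) / 6 = -4.9500%
Mean R_m = (0.4 − 1.5 − 7.8 − 5.6 − 7.7 − 6.2) / 6 = -4.7333%
Σ(R_i − R̄_i)(R_m − R̄_m) = 23.5100  ⇒  Cov = 23.5100 / 5 = 4.7020
Σ(R_m − R̄_m)² = 57.9133  ⇒  Var(R_m) = 57.9133 / 5 = 11.5827
β = Cov / Var(R_m) = 4.7020 / 11.5827 = 0.4060
E(R) = R_f + β × MRP = 1.70% + 0.4060 × 6.63% = 4.39%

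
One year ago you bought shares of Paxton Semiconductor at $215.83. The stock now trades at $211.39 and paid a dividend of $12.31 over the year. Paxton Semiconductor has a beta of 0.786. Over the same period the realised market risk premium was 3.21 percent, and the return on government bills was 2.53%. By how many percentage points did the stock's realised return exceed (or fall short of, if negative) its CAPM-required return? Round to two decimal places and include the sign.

Realised HPR = (P1 + D1 − P0) / P0 = (211.39 + 12.31 − 215.83) / 215.83 = 7.87 / 215.83 = 3.6464%
CAPM required = R_f + β·MRP = 2.53% + 0.786 × 3.21% = 5.05306%
α = realised − required = 3.6464% − 5.05306% = -1.41%

-1.41%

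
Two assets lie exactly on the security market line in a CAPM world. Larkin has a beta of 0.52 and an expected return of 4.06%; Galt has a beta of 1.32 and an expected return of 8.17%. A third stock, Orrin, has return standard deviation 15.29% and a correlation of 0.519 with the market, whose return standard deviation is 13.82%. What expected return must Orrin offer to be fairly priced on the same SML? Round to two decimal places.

MRP = (8.17% − 4.06%) / (1.32 − 0.52) = 5.1375%
R_f = 4.06% − 0.52 × 5.1375% = 1.3885%
β_Orrin = ρ·σ_i/σ_m = 0.519 × 15.29 / 13.82 = 0.5742
E(R_Orrin) = R_f + β × MRP = 1.3885% + 0.5742 × 5.1375% = 4.34%

4.34%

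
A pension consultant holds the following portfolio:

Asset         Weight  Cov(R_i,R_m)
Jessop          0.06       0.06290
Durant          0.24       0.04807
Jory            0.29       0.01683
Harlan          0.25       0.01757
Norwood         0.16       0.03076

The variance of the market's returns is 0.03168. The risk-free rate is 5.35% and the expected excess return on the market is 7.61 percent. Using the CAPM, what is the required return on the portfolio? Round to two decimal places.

12.44%

β_Jessop = 0.06290 / 0.03168 = 1.9855
β_Durant = 0.04807 / 0.03168 = 1.5174
β_Jory = 0.01683 / 0.03168 = 0.5313
β_Harlan = 0.01757 / 0.03168 = 0.5546
β_Norwood = 0.03076 / 0.03168 = 0.9710
β_P = Σ w_i β_i = 0.06×1.9855 + 0.24×1.5174 + 0.29×0.5313 + 0.25×0.5546 + 0.16×0.9710 = 0.9314
E(R_P) = R_f + β_P × MRP = 5.35% + 0.9314 × 7.61% = 12.44%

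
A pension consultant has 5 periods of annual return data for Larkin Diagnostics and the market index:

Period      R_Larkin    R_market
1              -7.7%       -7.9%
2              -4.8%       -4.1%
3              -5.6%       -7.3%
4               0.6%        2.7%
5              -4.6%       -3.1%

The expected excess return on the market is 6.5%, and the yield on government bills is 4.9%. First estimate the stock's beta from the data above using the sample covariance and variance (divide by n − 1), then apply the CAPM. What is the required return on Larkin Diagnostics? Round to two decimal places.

9.44%

Mean R_i = (-7.7 − 4.8 − 5.6 + 0.6 − 4.6) / 5 = -4.4200%
Mean R_m = (-7.9 − 4.1 − 7.3 + 2.7 − 3.1) / 5 = -3.9400%
Σ(R_i − R̄_i)(R_m − R̄_m) = 50.1960  ⇒  Cov = 50.1960 / 4 = 12.5490
Σ(R_m − R̄_m)² = 71.7920  ⇒  Var(R_m) = 71.7920 / 4 = 17.9480
β = Cov / Var(R_m) = 12.5490 / 17.9480 = 0.6992
E(R) = R_f + β × MRP = 4.9% + 0.6992 × 6.5% = 9.44%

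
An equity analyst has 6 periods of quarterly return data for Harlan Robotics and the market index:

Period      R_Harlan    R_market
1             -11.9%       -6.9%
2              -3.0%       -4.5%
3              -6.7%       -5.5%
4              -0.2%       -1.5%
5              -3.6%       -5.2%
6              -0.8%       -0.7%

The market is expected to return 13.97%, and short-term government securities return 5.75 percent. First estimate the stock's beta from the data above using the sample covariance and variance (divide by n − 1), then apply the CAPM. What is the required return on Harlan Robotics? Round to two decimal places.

18.56%

Mean R_i = (-11.9 − 3.0 − 6.7 − 0.2 − 3.6 − 0.8) / 6 = -4.3667%
Mean R_m = (-6.9 − 4.5 − 5.5 − 1.5 − 5.2 − 0.7) / 6 = -4.0500%
Σ(R_i − R̄_i)(R_m − R̄_m) = 45.9300  ⇒  Cov = 45.9300 / 5 = 9.1860
Σ(R_m − R̄_m)² = 29.4750  ⇒  Var(R_m) = 29.4750 / 5 = 5.8950
β = Cov / Var(R_m) = 9.1860 / 5.8950 = 1.5583
MRP = 13.97% − 5.75% = 8.22%
E(R) = R_f + β × MRP = 5.75% + 1.5583 × 8.22% = 18.56%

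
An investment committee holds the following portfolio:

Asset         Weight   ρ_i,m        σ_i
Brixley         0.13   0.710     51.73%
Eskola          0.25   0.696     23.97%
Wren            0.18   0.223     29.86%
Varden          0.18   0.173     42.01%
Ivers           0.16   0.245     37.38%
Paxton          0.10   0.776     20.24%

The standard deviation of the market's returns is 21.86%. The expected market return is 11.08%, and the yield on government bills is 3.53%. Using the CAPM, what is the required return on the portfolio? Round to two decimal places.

8.53%

β_Brixley = 0.710 × 51.73% / 21.86% = 1.6802
β_Eskola = 0.696 × 23.97% / 21.86% = 0.7632
β_Wren = 0.223 × 29.86% / 21.86% = 0.3046
β_Varden = 0.173 × 42.01% / 21.86% = 0.3325
β_Ivers = 0.245 × 37.38% / 21.86% = 0.4189
β_Paxton = 0.776 × 20.24% / 21.86% = 0.7185
β_P = Σ w_i β_i = 0.13×1.6802 + 0.25×0.7632 + 0.18×0.3046 + 0.18×0.3325 + 0.16×0.4189 + 0.10×0.7185 = 0.6628
MRP = 11.08% − 3.53% = 7.55%
E(R_P) = R_f + β_P × MRP = 3.53% + 0.6628 × 7.55% = 8.53%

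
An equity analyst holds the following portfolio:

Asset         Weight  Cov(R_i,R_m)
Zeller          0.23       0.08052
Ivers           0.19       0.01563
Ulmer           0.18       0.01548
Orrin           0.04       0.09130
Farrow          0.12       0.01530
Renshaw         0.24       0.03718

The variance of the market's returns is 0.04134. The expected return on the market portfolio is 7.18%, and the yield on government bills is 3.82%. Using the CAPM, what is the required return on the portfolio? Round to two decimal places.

β_Zeller = 0.08052 / 0.04134 = 1.9478
β_Ivers = 0.01563 / 0.04134 = 0.3781
β_Ulmer = 0.01548 / 0.04134 = 0.3745
β_Orrin = 0.09130 / 0.04134 = 2.2085
β_Farrow = 0.01530 / 0.04134 = 0.3701
β_Renshaw = 0.03718 / 0.04134 = 0.8994
β_P = Σ w_i β_i = 0.23×1.9478 + 0.19×0.3781 + 0.18×0.3745 + 0.04×2.2085 + 0.12×0.3701 + 0.24×0.8994 = 0.9359
MRP = 7.18% − 3.82% = 3.36%
E(R_P) = R_f + β_P × MRP = 3.82% + 0.9359 × 3.36% = 6.96%

6.96%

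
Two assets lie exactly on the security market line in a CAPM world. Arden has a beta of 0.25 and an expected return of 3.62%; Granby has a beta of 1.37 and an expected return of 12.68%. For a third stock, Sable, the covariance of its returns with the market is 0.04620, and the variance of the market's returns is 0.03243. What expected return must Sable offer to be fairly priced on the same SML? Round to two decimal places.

MRP = (12.68% − 3.62%) / (1.37 − 0.25) = 8.0893%
R_f = 3.62% − 0.25 × 8.0893% = 1.5977%
β_Sable = Cov / Var(R_m) = 0.04620 / 0.03243 = 1.4246
E(R_Sable) = R_f + β × MRP = 1.5977% + 1.4246 × 8.0893% = 13.12%

13.12%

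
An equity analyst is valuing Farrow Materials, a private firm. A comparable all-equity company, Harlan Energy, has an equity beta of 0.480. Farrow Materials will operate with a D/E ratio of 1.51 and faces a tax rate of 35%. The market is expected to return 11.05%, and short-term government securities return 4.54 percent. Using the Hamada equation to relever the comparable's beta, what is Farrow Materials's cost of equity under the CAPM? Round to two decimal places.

β_L = β_U × [1 + (1 − t)(D/E)] = 0.480 × [1 + (1 − 0.35) × 1.51]
    = 0.480 × [1 + 0.65 × 1.51] = 0.480 × 1.9815 = 0.9511
MRP = 11.05% − 4.54% = 6.51%
E(R) = R_f + β_L × MRP = 4.54% + 0.9511 × 6.51% = 10.73%

10.73%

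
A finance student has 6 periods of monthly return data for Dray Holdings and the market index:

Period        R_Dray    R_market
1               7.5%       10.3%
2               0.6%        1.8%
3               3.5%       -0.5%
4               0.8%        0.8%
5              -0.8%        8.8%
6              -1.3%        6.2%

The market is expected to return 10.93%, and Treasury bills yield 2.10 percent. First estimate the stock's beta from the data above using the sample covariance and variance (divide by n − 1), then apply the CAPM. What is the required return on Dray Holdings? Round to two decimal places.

3.42%

Mean R_i = (7.5 + 0.6 + 3.5 + 0.8 − 0.8 − 1.3) / 6 = 1.7167%
Mean R_m = (10.3 + 1.8 − 0.5 + 0.8 + 8.8 + 6.2) / 6 = 4.5667%
Σ(R_i − R̄_i)(R_m − R̄_m) = 15.0833  ⇒  Cov = 15.0833 / 5 = 3.0167
Σ(R_m − R̄_m)² = 100.9733  ⇒  Var(R_m) = 100.9733 / 5 = 20.1947
β = Cov / Var(R_m) = 3.0167 / 20.1947 = 0.1494
MRP = 10.93% − 2.10% = 8.83%
E(R) = R_f + β × MRP = 2.10% + 0.1494 × 8.83% = 3.42%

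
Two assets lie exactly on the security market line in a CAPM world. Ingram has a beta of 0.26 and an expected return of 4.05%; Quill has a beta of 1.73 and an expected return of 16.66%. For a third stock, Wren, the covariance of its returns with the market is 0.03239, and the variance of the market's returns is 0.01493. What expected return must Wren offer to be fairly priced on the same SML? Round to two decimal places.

MRP = (16.66% − 4.05%) / (1.73 − 0.26) = 8.5782%
R_f = 4.05% − 0.26 × 8.5782% = 1.8197%
β_Wren = Cov / Var(R_m) = 0.03239 / 0.01493 = 2.1695
E(R_Wren) = R_f + β × MRP = 1.8197% + 2.1695 × 8.5782% = 20.43%

20.43%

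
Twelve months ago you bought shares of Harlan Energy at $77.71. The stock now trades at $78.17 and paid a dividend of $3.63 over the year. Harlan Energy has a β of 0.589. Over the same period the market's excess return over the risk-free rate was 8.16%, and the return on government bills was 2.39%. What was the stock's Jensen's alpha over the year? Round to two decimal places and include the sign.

-1.93%

Realised HPR = (P1 + D1 − P0) / P0 = (78.17 + 3.63 − 77.71) / 77.71 = 4.09 / 77.71 = 5.2632%
CAPM required = R_f + β·MRP = 2.39% + 0.589 × 8.16% = 7.19624%
α = realised − required = 5.2632% − 7.19624% = -1.93%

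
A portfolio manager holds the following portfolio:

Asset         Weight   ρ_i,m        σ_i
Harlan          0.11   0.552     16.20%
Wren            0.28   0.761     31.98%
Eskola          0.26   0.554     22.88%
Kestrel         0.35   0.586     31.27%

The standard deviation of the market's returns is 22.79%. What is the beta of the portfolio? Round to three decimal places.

0.768

β_Harlan = 0.552 × 16.20% / 22.79% = 0.3924
β_Wren = 0.761 × 31.98% / 22.79% = 1.0679
β_Eskola = 0.554 × 22.88% / 22.79% = 0.5562
β_Kestrel = 0.586 × 31.27% / 22.79% = 0.8040
β_P = Σ w_i β_i = 0.11×0.3924 + 0.28×1.0679 + 0.26×0.5562 + 0.35×0.8040 = 0.7682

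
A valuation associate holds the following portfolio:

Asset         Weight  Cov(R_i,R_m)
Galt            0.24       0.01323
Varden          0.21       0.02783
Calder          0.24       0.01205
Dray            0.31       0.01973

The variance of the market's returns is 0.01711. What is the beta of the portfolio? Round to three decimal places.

β_Galt = 0.01323 / 0.01711 = 0.7732
β_Varden = 0.02783 / 0.01711 = 1.6265
β_Calder = 0.01205 / 0.01711 = 0.7043
β_Dray = 0.01973 / 0.01711 = 1.1531
β_P = Σ w_i β_i = 0.24×0.7732 + 0.21×1.6265 + 0.24×0.7043 + 0.31×1.1531 = 1.0536

1.054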